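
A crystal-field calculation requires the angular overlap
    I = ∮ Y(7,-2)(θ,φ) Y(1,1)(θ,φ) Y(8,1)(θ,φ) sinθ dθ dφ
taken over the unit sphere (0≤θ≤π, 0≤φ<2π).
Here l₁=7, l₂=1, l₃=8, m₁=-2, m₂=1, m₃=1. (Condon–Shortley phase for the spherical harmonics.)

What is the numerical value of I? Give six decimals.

-0.140215

Checks pass: Σm=0; 16 even; l₃=8∈[6,8].
(2·7+1)(2·1+1)(2·8+1) = 765
Δ: 0! 14! 2! / 17! → 1/2040
sum: t=0:+1/25401600 = 1/25401600
3j²(7 1 8; 0 0 0) = Δ·Π!·Σ² = 8/255  (sign +1)
sum: t=0:+1/87091200 = 1/87091200
3j²(7 1 8; -2 1 1) = Δ·Π!·Σ² = 7/680  (sign -1)
combine: 4πI² = 765·8/255·7/680 = 21/85
take √, sign -1: I = -0.14021525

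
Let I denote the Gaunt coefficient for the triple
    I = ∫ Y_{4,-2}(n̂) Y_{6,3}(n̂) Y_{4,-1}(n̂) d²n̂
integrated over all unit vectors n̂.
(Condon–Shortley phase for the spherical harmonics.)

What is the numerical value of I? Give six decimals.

m-sum 0 ✓  L=14 even ✓  2≤4≤10 ✓
Π(2lᵢ+1) = 9×13×9 = 1053
triangle coeff Δ(4,6,4) = 1/1261260
Σ_t [2,4]: t=2:+1/4608 t=3:−1/1296 t=4:+1/4608 = -7/20736
(3j)²=20/1287 [(4 6 4; 0 0 0)], sign=-1
Σ_t [4,6]: t=4:+1/11520 t=5:−1/5760 t=6:+1/51840 = -7/103680
(3j)²=7/858 [(4 6 4; -2 3 -1)], sign=+1
⇒ 4πI² = 210/1573
I = (-1)√(210/1573/(4π)) = -0.10307192

-0.103072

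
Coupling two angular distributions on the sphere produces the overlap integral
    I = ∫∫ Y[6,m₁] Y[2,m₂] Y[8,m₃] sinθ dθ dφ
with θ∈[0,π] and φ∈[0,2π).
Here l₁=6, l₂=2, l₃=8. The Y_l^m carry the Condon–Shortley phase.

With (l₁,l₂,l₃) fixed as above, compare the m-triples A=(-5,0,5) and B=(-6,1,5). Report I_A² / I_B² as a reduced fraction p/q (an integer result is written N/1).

Shared (l₁,l₂,l₃)=(6,2,8): N and (l;000)² cancel in I_A²/I_B².
A: Δ = 0!·12!·4!/17! = 1/30940; Racah Σ t=0..0: t=0:+1/159667200 = 1/159667200; ⇒ 3j(6 2 8; -5 0 5)² = 9/1190, sgn -1
B: Δ = 0!·12!·4!/17! = 1/30940; Racah Σ t=0..0: t=0:+1/2874009600 = 1/2874009600; ⇒ 3j(6 2 8; -6 1 5)² = 1/2380, sgn -1
I_A²/I_B² = (9/1190)/(1/2380) = 18/1

18/1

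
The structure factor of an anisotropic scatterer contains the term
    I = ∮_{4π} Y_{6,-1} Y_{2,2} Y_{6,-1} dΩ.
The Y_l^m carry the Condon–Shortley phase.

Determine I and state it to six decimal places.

0.196649

m-sum 0 ✓  L=14 even ✓  4≤6≤8 ✓
Π(2lᵢ+1) = 13×5×13 = 845
triangle coeff Δ(6,2,6) = 1/90090
Σ_t [0,2]: t=0:+1/69120 t=1:−1/14400 t=2:+1/69120 = -7/172800
(3j)²=14/715 [(6 2 6; 0 0 0)], sign=-1
Σ_t [2,2]: t=2:+1/57600 = 1/57600
(3j)²=21/715 [(6 2 6; -1 2 -1)], sign=-1
⇒ 4πI² = 294/605
I = (+1)√(294/605/(4π)) = 0.19664868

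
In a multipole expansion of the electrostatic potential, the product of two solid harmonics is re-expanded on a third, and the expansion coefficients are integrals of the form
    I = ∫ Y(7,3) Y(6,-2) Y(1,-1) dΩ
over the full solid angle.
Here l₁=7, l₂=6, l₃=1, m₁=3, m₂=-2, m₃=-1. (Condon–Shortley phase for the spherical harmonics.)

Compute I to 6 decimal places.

Checks pass: Σm=0; 14 even; l₃=1∈[1,13].
(2·7+1)(2·6+1)(2·1+1) = 585
Δ: 12! 2! 0! / 15! → 1/1365
sum: t=6:+1/518400 = 1/518400
3j²(7 6 1; 0 0 0) = Δ·Π!·Σ² = 7/195  (sign -1)
sum: t=4:+1/1935360 = 1/1935360
3j²(7 6 1; 3 -2 -1) = Δ·Π!·Σ² = 3/91  (sign +1)
combine: 4πI² = 585·7/195·3/91 = 9/13
take √, sign -1: I = -0.23471705

-0.234717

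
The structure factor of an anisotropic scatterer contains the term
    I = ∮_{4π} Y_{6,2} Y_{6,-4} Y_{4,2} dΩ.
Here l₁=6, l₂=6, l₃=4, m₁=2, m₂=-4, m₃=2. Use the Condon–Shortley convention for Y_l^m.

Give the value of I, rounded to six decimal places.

0.060095

m-sum 0 ✓  L=16 even ✓  0≤4≤12 ✓
Π(2lᵢ+1) = 13×13×9 = 1521
triangle coeff Δ(6,6,4) = 1/15315300
Σ_t [2,6]: t=2:+1/829440 t=3:−1/25920 t=4:+1/9216 t=5:−1/25920 t=6:+1/829440 = 7/207360
(3j)²=28/2431 [(6 6 4; 0 0 0)], sign=+1
Σ_t [0,2]: t=0:+1/3870720 t=1:−1/181440 t=2:+1/138240 = 23/11612160
(3j)²=529/204204 [(6 6 4; 2 -4 2)], sign=+1
⇒ 4πI² = 1587/34969
I = (+1)√(1587/34969/(4π)) = 0.06009550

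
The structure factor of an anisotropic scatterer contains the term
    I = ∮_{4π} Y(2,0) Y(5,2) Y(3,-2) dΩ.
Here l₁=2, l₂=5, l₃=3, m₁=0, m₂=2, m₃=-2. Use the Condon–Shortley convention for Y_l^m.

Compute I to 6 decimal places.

0.190188

Checks pass: Σm=0; 10 even; l₃=3∈[3,7].
(2·2+1)(2·5+1)(2·3+1) = 385
Δ: 4! 0! 6! / 11! → 1/2310
sum: t=2:+1/144 = 1/144
3j²(2 5 3; 0 0 0) = Δ·Π!·Σ² = 10/231  (sign -1)
sum: t=2:+1/480 = 1/480
3j²(2 5 3; 0 2 -2) = Δ·Π!·Σ² = 3/110  (sign -1)
combine: 4πI² = 385·10/231·3/110 = 5/11
take √, sign +1: I = 0.19018827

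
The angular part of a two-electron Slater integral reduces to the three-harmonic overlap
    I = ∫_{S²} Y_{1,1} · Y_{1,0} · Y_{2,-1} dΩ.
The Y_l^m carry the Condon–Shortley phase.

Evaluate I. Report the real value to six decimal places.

Checks pass: Σm=0; 4 even; l₃=2∈[0,2].
(2·1+1)(2·1+1)(2·2+1) = 45
Δ: 0! 2! 2! / 5! → 1/30
sum: t=0:+1/1 = 1/1
3j²(1 1 2; 0 0 0) = Δ·Π!·Σ² = 2/15  (sign +1)
sum: t=0:+1/2 = 1/2
3j²(1 1 2; 1 0 -1) = Δ·Π!·Σ² = 1/10  (sign -1)
combine: 4πI² = 45·2/15·1/10 = 3/5
take √, sign -1: I = -0.21850969

-0.218510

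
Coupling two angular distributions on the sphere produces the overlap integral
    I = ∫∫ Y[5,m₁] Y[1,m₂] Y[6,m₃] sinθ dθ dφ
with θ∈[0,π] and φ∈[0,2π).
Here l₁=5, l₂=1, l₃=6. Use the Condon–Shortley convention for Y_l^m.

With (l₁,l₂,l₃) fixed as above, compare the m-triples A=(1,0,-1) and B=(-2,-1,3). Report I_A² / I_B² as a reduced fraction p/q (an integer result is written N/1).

35/36

Same 5,1,6: normalisation and zero-m 3j drop out of the ratio.
A: Δ: 0! 10! 2! / 13! → 1/858; sum: t=0:+1/17280 = 1/17280; 3j²(5 1 6; 1 0 -1) = Δ·Π!·Σ² = 35/858  (sign -1)
B: Δ: 0! 10! 2! / 13! → 1/858; sum: t=0:+1/60480 = 1/60480; 3j²(5 1 6; -2 -1 3) = Δ·Π!·Σ² = 6/143  (sign -1)
I_A²/I_B² = (35/858)/(6/143) = 35/36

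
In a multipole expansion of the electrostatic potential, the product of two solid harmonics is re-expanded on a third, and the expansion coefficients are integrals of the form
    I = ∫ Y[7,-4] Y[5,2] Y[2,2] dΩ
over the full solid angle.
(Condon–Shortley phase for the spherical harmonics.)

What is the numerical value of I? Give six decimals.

Checks pass: Σm=0; 14 even; l₃=2∈[2,12].
(2·7+1)(2·5+1)(2·2+1) = 825
Δ: 10! 4! 0! / 15! → 1/15015
sum: t=5:−1/57600 = -1/57600
3j²(7 5 2; 0 0 0) = Δ·Π!·Σ² = 21/715  (sign -1)
sum: t=7:−1/725760 = -1/725760
3j²(7 5 2; -4 2 2) = Δ·Π!·Σ² = 2/91  (sign -1)
combine: 4πI² = 825·21/715·2/91 = 90/169
take √, sign +1: I = 0.20586047

0.205860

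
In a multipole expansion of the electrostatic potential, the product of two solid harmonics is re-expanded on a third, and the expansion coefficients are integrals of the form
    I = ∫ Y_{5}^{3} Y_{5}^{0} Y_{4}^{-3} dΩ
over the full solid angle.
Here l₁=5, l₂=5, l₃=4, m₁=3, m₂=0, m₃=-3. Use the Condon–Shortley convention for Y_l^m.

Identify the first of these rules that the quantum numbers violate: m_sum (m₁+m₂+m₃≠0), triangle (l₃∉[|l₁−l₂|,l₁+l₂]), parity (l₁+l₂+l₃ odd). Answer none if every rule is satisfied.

Σmᵢ = 0  ✓
l₃∈[|l₁−l₂|,l₁+l₂]=[0,10], have l₃=4  ✓
Σlᵢ = 14 ⇒ even  ✓

none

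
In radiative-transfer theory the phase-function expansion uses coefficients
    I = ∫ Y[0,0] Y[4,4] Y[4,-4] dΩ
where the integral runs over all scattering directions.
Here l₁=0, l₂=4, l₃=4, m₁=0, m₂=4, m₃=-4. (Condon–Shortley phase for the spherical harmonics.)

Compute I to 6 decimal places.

0.282095

Rules hold: Σm=0, L=8 even, 4≤4≤4.
N = 1·9·9 = 81
Δ = 0!·0!·8!/9! = 1/9
Racah Σ t=0..0: t=0:+1/576 = 1/576
⇒ 3j(0 4 4; 0 0 0)² = 1/9, sgn +1
Racah Σ t=0..0: t=0:+1/40320 = 1/40320
⇒ 3j(0 4 4; 0 4 -4)² = 1/9, sgn +1
4πI² = N·(3j₀)²·(3jₘ)² = 1/1
I = +1·√(1/4π) = 0.28209479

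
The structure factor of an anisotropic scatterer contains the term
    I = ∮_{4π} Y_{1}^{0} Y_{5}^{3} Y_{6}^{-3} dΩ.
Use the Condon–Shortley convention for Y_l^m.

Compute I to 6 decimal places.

m-sum 0 ✓  L=12 even ✓  4≤6≤6 ✓
Π(2lᵢ+1) = 3×11×13 = 429
triangle coeff Δ(1,5,6) = 1/858
Σ_t [0,0]: t=0:+1/14400 = 1/14400
(3j)²=6/143 [(1 5 6; 0 0 0)], sign=+1
Σ_t [0,0]: t=0:+1/80640 = 1/80640
(3j)²=9/286 [(1 5 6; 0 3 -3)], sign=-1
⇒ 4πI² = 81/143
I = (-1)√(81/143/(4π)) = -0.21230956

-0.212310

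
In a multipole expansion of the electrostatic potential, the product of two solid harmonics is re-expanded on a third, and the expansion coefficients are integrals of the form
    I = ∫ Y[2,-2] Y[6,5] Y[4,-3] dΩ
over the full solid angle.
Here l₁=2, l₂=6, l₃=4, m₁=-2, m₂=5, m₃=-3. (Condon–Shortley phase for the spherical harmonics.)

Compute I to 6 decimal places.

-0.288917

m-sum 0 ✓  L=12 even ✓  4≤4≤8 ✓
Π(2lᵢ+1) = 5×13×9 = 585
triangle coeff Δ(2,6,4) = 1/6435
Σ_t [2,2]: t=2:+1/2304 = 1/2304
(3j)²=5/143 [(2 6 4; 0 0 0)], sign=+1
Σ_t [4,4]: t=4:+1/120960 = 1/120960
(3j)²=2/39 [(2 6 4; -2 5 -3)], sign=-1
⇒ 4πI² = 150/143
I = (-1)√(150/143/(4π)) = -0.28891672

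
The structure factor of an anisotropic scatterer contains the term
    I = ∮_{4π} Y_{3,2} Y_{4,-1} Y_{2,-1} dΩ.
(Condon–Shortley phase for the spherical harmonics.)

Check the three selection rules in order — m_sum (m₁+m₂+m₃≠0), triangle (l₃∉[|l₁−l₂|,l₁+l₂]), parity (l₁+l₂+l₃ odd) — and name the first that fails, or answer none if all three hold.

parity

azimuthal sum: 2 − 1 − 1 = 0  ✓
1 ≤ 2 ≤ 7 (triangle on l)  ✓
L = 3 + 4 + 2 = 9 (odd)  ✗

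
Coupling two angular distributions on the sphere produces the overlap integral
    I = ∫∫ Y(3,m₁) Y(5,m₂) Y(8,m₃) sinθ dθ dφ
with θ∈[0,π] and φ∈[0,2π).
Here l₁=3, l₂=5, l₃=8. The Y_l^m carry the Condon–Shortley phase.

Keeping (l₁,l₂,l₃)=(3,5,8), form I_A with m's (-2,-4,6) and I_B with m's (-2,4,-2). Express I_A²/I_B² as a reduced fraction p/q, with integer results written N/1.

1001/15

Shared (l₁,l₂,l₃)=(3,5,8): N and (l;000)² cancel in I_A²/I_B².
A: Δ = 0!·6!·10!/17! = 1/136136; Racah Σ t=0..0: t=0:+1/43545600 = 1/43545600; ⇒ 3j(3 5 8; -2 -4 6)² = 1/34, sgn +1
B: Δ = 0!·6!·10!/17! = 1/136136; Racah Σ t=0..0: t=0:+1/43545600 = 1/43545600; ⇒ 3j(3 5 8; -2 4 -2)² = 15/34034, sgn +1
I_A²/I_B² = (1/34)/(15/34034) = 1001/15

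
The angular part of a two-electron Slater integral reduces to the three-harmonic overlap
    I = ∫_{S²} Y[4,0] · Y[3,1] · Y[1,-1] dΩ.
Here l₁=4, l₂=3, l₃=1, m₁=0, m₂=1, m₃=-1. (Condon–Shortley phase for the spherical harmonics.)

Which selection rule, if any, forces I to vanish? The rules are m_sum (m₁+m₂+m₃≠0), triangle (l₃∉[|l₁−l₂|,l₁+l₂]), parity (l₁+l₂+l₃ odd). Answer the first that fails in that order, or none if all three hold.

azimuthal sum: 0 + 1 − 1 = 0  ✓
1 ≤ 1 ≤ 7 (triangle on l)  ✓
L = 4 + 3 + 1 = 8 (even)  ✓

none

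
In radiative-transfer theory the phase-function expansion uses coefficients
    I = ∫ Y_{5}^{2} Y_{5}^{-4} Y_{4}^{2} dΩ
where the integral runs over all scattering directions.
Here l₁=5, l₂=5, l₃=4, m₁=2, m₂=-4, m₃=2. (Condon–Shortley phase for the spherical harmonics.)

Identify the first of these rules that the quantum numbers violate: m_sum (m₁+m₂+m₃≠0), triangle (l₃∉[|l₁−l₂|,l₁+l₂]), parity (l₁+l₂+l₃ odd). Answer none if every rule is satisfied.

none

azimuthal sum: 2 − 4 + 2 = 0  ✓
0 ≤ 4 ≤ 10 (triangle on l)  ✓
L = 5 + 5 + 4 = 14 (even)  ✓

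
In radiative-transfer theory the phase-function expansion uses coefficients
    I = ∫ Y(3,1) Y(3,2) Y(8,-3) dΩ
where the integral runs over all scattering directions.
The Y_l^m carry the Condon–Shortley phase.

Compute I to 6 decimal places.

0.000000

l₃=8 ∉ [0,6] — triangle fails ⇒ I = 0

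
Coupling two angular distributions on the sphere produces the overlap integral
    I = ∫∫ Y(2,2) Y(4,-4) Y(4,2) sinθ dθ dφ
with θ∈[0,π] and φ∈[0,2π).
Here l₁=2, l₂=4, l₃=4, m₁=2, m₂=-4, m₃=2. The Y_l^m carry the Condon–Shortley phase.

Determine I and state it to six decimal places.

Checks pass: Σm=0; 10 even; l₃=4∈[2,6].
(2·2+1)(2·4+1)(2·4+1) = 405
Δ: 2! 2! 6! / 11! → 1/13860
sum: t=0:+1/192 t=1:−1/36 t=2:+1/192 = -5/288
3j²(2 4 4; 0 0 0) = Δ·Π!·Σ² = 20/693  (sign -1)
sum: t=0:+1/2880 = 1/2880
3j²(2 4 4; 2 -4 2) = Δ·Π!·Σ² = 2/165  (sign +1)
combine: 4πI² = 405·20/693·2/165 = 120/847
take √, sign -1: I = -0.10618031

-0.106180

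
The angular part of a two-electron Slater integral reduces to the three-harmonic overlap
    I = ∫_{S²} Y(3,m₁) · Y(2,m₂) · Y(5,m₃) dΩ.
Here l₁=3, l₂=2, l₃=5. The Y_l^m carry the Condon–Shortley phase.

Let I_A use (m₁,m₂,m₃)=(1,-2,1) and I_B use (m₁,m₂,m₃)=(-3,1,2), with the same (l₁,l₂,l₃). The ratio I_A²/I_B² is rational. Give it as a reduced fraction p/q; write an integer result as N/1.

Same 3,2,5: normalisation and zero-m 3j drop out of the ratio.
A: Δ: 0! 6! 4! / 11! → 1/2310; sum: t=0:+1/1152 = 1/1152; 3j²(3 2 5; 1 -2 1) = Δ·Π!·Σ² = 1/154  (sign +1)
B: Δ: 0! 6! 4! / 11! → 1/2310; sum: t=0:+1/4320 = 1/4320; 3j²(3 2 5; -3 1 2) = Δ·Π!·Σ² = 1/330  (sign -1)
I_A²/I_B² = (1/154)/(1/330) = 15/7

15/7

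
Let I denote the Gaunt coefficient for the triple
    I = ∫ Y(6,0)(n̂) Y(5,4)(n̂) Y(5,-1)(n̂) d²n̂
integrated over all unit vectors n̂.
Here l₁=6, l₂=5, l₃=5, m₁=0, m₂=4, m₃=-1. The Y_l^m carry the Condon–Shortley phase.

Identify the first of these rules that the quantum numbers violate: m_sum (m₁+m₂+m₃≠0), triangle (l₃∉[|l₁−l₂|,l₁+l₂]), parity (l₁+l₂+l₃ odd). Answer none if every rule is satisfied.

m_sum

azimuthal sum: 0 + 4 − 1 = 3  ✗
1 ≤ 5 ≤ 11 (triangle on l)
L = 6 + 5 + 5 = 16 (even)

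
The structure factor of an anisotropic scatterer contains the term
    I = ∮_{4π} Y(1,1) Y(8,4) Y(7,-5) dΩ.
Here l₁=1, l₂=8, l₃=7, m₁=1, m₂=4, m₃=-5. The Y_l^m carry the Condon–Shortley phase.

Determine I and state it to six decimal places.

Rules hold: Σm=0, L=16 even, 7≤7≤9.
N = 3·17·15 = 765
Δ = 2!·0!·14!/17! = 1/2040
Racah Σ t=1..1: t=1:−1/25401600 = -1/25401600
⇒ 3j(1 8 7; 0 0 0)² = 8/255, sgn +1
Racah Σ t=0..0: t=0:+1/1916006400 = 1/1916006400
⇒ 3j(1 8 7; 1 4 -5)² = 1/340, sgn +1
4πI² = N·(3j₀)²·(3jₘ)² = 6/85
I = +1·√(0.0705882/4π) = 0.07494820

0.074948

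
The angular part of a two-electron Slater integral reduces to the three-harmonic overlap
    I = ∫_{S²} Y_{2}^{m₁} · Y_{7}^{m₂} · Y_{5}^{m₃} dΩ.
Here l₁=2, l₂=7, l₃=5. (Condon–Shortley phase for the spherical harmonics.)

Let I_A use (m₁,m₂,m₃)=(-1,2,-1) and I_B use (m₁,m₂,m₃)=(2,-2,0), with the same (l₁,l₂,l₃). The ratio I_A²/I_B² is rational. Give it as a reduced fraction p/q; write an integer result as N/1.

Shared (l₁,l₂,l₃)=(2,7,5): N and (l;000)² cancel in I_A²/I_B².
A: Δ = 4!·0!·10!/15! = 1/15015; Racah Σ t=3..3: t=3:−1/103680 = -1/103680; ⇒ 3j(2 7 5; -1 2 -1)² = 4/143, sgn -1
B: Δ = 4!·0!·10!/15! = 1/15015; Racah Σ t=0..0: t=0:+1/345600 = 1/345600; ⇒ 3j(2 7 5; 2 -2 0)² = 6/715, sgn -1
I_A²/I_B² = (4/143)/(6/715) = 10/3

10/3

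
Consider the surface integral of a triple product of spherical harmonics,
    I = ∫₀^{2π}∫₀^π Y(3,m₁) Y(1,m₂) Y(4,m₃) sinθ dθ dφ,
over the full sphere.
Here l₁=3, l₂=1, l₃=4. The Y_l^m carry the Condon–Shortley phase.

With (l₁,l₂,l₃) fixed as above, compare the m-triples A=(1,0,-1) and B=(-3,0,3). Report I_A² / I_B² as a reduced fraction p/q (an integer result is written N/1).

Same 3,1,4: normalisation and zero-m 3j drop out of the ratio.
A: Δ: 0! 6! 2! / 9! → 1/252; sum: t=0:+1/48 = 1/48; 3j²(3 1 4; 1 0 -1) = Δ·Π!·Σ² = 5/84  (sign -1)
B: Δ: 0! 6! 2! / 9! → 1/252; sum: t=0:+1/720 = 1/720; 3j²(3 1 4; -3 0 3) = Δ·Π!·Σ² = 1/36  (sign -1)
I_A²/I_B² = (5/84)/(1/36) = 15/7

15/7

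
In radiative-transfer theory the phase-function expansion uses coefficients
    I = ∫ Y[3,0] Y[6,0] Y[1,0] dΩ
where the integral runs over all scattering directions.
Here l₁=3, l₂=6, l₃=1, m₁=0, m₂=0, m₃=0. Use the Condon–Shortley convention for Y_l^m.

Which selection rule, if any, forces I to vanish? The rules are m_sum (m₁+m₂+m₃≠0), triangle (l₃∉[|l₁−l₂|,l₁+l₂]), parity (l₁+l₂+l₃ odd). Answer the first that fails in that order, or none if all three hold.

triangle

azimuthal sum: 0 + 0 + 0 = 0  ✓
3 ≤ 1 ≤ 9 (triangle on l)  ✗
L = 3 + 6 + 1 = 10 (even)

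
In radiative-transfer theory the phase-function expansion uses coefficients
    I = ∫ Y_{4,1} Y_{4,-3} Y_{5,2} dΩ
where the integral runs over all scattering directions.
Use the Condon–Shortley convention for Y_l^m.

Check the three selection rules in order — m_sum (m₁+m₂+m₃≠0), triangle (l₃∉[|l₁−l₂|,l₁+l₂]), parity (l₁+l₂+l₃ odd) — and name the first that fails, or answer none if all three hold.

m₁+m₂+m₃ = 1 − 3 + 2 = 0  ✓
triangle: |4−4|=0 ≤ l₃=5 ≤ 4+4=8  ✓
parity: l₁+l₂+l₃ = 13 is odd  ✗

parity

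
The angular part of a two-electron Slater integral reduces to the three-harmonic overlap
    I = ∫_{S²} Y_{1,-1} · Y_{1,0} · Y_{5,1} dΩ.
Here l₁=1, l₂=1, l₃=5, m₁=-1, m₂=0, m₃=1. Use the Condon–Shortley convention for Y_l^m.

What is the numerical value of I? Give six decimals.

0.000000

|1−1|≤5≤1+1 violated ⇒ I = 0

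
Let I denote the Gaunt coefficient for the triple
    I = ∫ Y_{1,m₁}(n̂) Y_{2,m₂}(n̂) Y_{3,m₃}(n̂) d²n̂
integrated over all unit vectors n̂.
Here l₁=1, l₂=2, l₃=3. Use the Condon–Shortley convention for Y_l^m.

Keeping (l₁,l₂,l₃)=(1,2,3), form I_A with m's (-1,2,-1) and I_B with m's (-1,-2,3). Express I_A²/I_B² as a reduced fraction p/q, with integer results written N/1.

l's match ⇒ only the (l;m) 3-j factors differ between A and B.
A: triangle coeff Δ(1,2,3) = 1/105; Σ_t [0,0]: t=0:+1/48 = 1/48; (3j)²=1/105 [(1 2 3; -1 2 -1)], sign=+1
B: triangle coeff Δ(1,2,3) = 1/105; Σ_t [0,0]: t=0:+1/48 = 1/48; (3j)²=1/7 [(1 2 3; -1 -2 3)], sign=+1
I_A²/I_B² = (1/105)/(1/7) = 1/15

1/15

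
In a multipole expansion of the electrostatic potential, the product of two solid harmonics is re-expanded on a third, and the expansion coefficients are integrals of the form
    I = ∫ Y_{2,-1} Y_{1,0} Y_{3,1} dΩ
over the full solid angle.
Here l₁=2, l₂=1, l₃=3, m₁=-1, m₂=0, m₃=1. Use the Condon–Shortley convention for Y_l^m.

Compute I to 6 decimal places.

Rules hold: Σm=0, L=6 even, 1≤3≤3.
N = 5·3·7 = 105
Δ = 0!·4!·2!/7! = 1/105
Racah Σ t=0..0: t=0:+1/4 = 1/4
⇒ 3j(2 1 3; 0 0 0)² = 3/35, sgn -1
Racah Σ t=0..0: t=0:+1/6 = 1/6
⇒ 3j(2 1 3; -1 0 1)² = 8/105, sgn +1
4πI² = N·(3j₀)²·(3jₘ)² = 24/35
I = -1·√(0.685714/4π) = -0.23359668

-0.233597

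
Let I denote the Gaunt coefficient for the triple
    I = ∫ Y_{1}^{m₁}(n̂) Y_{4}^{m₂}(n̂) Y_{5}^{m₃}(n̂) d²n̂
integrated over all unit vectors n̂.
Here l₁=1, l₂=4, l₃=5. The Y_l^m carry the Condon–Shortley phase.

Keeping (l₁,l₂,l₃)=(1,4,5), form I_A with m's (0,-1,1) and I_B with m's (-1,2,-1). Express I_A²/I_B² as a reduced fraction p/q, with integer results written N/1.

4/1

l's match ⇒ only the (l;m) 3-j factors differ between A and B.
A: triangle coeff Δ(1,4,5) = 1/495; Σ_t [0,0]: t=0:+1/720 = 1/720; (3j)²=8/165 [(1 4 5; 0 -1 1)], sign=+1
B: triangle coeff Δ(1,4,5) = 1/495; Σ_t [0,0]: t=0:+1/2880 = 1/2880; (3j)²=2/165 [(1 4 5; -1 2 -1)], sign=+1
I_A²/I_B² = (8/165)/(2/165) = 4/1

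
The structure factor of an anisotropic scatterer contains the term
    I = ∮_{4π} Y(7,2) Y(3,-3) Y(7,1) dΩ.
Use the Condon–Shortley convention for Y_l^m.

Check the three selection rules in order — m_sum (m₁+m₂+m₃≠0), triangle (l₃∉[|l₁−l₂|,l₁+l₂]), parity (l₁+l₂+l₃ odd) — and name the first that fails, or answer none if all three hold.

parity

azimuthal sum: 2 − 3 + 1 = 0  ✓
4 ≤ 7 ≤ 10 (triangle on l)  ✓
L = 7 + 3 + 7 = 17 (odd)  ✗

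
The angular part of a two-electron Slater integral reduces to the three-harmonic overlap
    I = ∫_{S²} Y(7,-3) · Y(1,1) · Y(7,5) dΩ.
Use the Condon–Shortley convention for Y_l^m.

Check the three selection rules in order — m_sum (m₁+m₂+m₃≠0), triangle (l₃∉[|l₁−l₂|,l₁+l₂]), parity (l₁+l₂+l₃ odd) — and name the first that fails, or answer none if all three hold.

m₁+m₂+m₃ = -3 + 1 + 5 = 3  ✗
triangle: |7−1|=6 ≤ l₃=7 ≤ 7+1=8
parity: l₁+l₂+l₃ = 15 is odd

m_sum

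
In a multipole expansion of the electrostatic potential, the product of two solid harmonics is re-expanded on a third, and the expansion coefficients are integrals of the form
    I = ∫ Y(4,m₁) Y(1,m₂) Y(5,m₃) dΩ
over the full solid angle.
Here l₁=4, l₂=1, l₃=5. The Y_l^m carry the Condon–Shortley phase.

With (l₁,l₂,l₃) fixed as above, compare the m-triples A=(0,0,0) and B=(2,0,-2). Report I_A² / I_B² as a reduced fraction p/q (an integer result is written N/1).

25/21

Shared (l₁,l₂,l₃)=(4,1,5): N and (l;000)² cancel in I_A²/I_B².
A: Δ = 0!·8!·2!/11! = 1/495; Racah Σ t=0..0: t=0:+1/576 = 1/576; ⇒ 3j(4 1 5; 0 0 0)² = 5/99, sgn -1
B: Δ = 0!·8!·2!/11! = 1/495; Racah Σ t=0..0: t=0:+1/1440 = 1/1440; ⇒ 3j(4 1 5; 2 0 -2)² = 7/165, sgn -1
I_A²/I_B² = (5/99)/(7/165) = 25/21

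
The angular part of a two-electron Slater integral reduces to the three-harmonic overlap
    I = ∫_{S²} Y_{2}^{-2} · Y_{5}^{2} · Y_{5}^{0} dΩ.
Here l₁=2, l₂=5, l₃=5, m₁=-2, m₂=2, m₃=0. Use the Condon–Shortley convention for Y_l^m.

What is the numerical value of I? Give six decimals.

-0.191372

m-sum 0 ✓  L=12 even ✓  3≤5≤7 ✓
Π(2lᵢ+1) = 5×11×11 = 605
triangle coeff Δ(2,5,5) = 1/38610
Σ_t [0,2]: t=0:+1/2880 t=1:−1/576 t=2:+1/2880 = -1/960
(3j)²=10/429 [(2 5 5; 0 0 0)], sign=+1
Σ_t [2,2]: t=2:+1/2880 = 1/2880
(3j)²=14/429 [(2 5 5; -2 2 0)], sign=-1
⇒ 4πI² = 700/1521
I = (-1)√(700/1521/(4π)) = -0.19137248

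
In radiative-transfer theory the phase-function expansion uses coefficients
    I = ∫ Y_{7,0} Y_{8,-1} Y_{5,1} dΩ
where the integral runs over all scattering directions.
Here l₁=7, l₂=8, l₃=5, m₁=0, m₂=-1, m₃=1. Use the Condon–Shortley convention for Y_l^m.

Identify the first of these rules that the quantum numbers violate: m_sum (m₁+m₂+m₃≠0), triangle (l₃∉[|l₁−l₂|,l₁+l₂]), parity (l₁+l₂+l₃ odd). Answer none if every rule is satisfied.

azimuthal sum: 0 − 1 + 1 = 0  ✓
1 ≤ 5 ≤ 15 (triangle on l)  ✓
L = 7 + 8 + 5 = 20 (even)  ✓

none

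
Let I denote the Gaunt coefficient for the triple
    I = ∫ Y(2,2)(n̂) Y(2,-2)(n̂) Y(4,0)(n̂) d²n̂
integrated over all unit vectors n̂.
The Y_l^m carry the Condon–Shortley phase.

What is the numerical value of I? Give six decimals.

Rules hold: Σm=0, L=8 even, 0≤4≤4.
N = 5·5·9 = 225
Δ = 0!·4!·4!/9! = 1/630
Racah Σ t=0..0: t=0:+1/16 = 1/16
⇒ 3j(2 2 4; 0 0 0)² = 2/35, sgn +1
Racah Σ t=0..0: t=0:+1/576 = 1/576
⇒ 3j(2 2 4; 2 -2 0)² = 1/630, sgn +1
4πI² = N·(3j₀)²·(3jₘ)² = 1/49
I = +1·√(0.0204082/4π) = 0.04029926

0.040299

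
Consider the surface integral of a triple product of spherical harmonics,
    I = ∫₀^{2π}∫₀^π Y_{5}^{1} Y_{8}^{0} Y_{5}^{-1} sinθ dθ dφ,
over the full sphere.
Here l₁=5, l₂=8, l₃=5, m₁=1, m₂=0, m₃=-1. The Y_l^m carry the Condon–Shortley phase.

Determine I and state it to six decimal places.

m-sum 0 ✓  L=18 even ✓  3≤5≤13 ✓
Π(2lᵢ+1) = 11×17×11 = 2057
triangle coeff Δ(5,8,5) = 1/37413090
Σ_t [3,5]: t=3:−1/1036800 t=4:+1/331776 t=5:−1/1036800 = 1/921600
(3j)²=490/46189 [(5 8 5; 0 0 0)], sign=-1
Σ_t [2,4]: t=2:+1/4147200 t=3:−1/518400 t=4:+1/663552 = -1/5529600
(3j)²=98/230945 [(5 8 5; 1 0 -1)], sign=-1
⇒ 4πI² = 9604/1037153
I = (+1)√(9604/1037153/(4π)) = 0.02714562

0.027146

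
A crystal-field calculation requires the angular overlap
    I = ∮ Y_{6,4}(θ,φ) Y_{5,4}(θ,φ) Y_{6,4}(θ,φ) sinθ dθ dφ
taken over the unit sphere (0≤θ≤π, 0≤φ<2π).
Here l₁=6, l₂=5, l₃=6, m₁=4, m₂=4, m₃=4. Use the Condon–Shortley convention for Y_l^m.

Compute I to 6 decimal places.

0.000000

4 + 4 + 4 = 12 ≠ 0: azimuthal integral kills it; I = 0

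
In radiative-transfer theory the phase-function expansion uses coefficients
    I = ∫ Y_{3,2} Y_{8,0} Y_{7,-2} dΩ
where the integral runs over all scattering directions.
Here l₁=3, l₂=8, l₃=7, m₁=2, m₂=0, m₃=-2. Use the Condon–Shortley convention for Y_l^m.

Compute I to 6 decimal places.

Checks pass: Σm=0; 18 even; l₃=7∈[5,11].
(2·3+1)(2·8+1)(2·7+1) = 1785
Δ: 4! 2! 12! / 19! → 1/5290740
sum: t=1:−1/7257600 t=2:+1/2073600 t=3:−1/7257600 = 1/4838400
3j²(3 8 7; 0 0 0) = Δ·Π!·Σ² = 252/20995  (sign -1)
sum: t=0:+1/23224320 t=1:−1/7257600 = -11/116121600
3j²(3 8 7; 2 0 -2) = Δ·Π!·Σ² = 121/8398  (sign +1)
combine: 4πI² = 1785·252/20995·121/8398 = 320166/1037153
take √, sign -1: I = -0.15673329

-0.156733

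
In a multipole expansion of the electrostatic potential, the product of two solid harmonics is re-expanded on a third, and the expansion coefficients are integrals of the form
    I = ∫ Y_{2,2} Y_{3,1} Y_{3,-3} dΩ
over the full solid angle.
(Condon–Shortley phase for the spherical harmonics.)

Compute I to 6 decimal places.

Rules hold: Σm=0, L=8 even, 1≤3≤5.
N = 5·7·7 = 245
Δ = 2!·2!·4!/9! = 1/3780
Racah Σ t=0..2: t=0:+1/24 t=1:−1/4 t=2:+1/24 = -1/6
⇒ 3j(2 3 3; 0 0 0)² = 4/105, sgn +1
Racah Σ t=0..0: t=0:+1/96 = 1/96
⇒ 3j(2 3 3; 2 1 -3)² = 1/42, sgn +1
4πI² = N·(3j₀)²·(3jₘ)² = 2/9
I = +1·√(0.222222/4π) = 0.13298076

0.132981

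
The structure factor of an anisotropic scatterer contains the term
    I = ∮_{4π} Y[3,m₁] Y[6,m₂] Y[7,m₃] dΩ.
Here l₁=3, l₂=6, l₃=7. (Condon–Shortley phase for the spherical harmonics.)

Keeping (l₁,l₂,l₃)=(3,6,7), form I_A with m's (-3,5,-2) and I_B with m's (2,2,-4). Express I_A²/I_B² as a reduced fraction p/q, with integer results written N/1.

l's match ⇒ only the (l;m) 3-j factors differ between A and B.
A: triangle coeff Δ(3,6,7) = 1/2042040; Σ_t [2,2]: t=2:+1/17418240 = 1/17418240; (3j)²=25/12376 [(3 6 7; -3 5 -2)], sign=-1
B: triangle coeff Δ(3,6,7) = 1/2042040; Σ_t [0,1]: t=0:+1/967680 t=1:−1/725760 = -1/2903040; (3j)²=5/3094 [(3 6 7; 2 2 -4)], sign=+1
I_A²/I_B² = (25/12376)/(5/3094) = 5/4

5/4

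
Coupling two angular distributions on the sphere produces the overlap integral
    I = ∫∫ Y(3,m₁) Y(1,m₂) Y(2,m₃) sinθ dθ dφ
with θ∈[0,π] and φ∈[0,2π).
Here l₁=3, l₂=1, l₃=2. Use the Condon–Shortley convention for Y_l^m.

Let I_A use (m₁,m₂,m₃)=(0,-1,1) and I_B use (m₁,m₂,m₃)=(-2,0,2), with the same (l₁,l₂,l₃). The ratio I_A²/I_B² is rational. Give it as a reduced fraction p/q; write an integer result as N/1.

3/5

Same 3,1,2: normalisation and zero-m 3j drop out of the ratio.
A: Δ: 2! 4! 0! / 7! → 1/105; sum: t=0:+1/12 = 1/12; 3j²(3 1 2; 0 -1 1) = Δ·Π!·Σ² = 1/35  (sign -1)
B: Δ: 2! 4! 0! / 7! → 1/105; sum: t=1:−1/24 = -1/24; 3j²(3 1 2; -2 0 2) = Δ·Π!·Σ² = 1/21  (sign -1)
I_A²/I_B² = (1/35)/(1/21) = 3/5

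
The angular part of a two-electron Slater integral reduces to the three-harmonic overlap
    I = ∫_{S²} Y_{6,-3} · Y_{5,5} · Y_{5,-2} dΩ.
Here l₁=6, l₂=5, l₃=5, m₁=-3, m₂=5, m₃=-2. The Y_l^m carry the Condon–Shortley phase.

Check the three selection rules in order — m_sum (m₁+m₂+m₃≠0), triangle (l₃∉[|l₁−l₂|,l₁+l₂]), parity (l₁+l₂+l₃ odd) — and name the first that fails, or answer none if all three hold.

Σmᵢ = 0  ✓
l₃∈[|l₁−l₂|,l₁+l₂]=[1,11], have l₃=5  ✓
Σlᵢ = 16 ⇒ even  ✓

none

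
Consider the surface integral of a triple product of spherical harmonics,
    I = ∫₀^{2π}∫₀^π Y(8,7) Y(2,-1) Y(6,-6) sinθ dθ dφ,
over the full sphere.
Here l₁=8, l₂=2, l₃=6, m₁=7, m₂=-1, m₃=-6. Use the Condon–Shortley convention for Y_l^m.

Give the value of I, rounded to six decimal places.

-0.181017

Checks pass: Σm=0; 16 even; l₃=6∈[6,10].
(2·8+1)(2·2+1)(2·6+1) = 1105
Δ: 4! 12! 0! / 17! → 1/30940
sum: t=2:+1/2073600 = 1/2073600
3j²(8 2 6; 0 0 0) = Δ·Π!·Σ² = 28/1105  (sign +1)
sum: t=1:−1/2874009600 = -1/2874009600
3j²(8 2 6; 7 -1 -6) = Δ·Π!·Σ² = 1/68  (sign -1)
combine: 4πI² = 1105·28/1105·1/68 = 7/17
take √, sign -1: I = -0.18101711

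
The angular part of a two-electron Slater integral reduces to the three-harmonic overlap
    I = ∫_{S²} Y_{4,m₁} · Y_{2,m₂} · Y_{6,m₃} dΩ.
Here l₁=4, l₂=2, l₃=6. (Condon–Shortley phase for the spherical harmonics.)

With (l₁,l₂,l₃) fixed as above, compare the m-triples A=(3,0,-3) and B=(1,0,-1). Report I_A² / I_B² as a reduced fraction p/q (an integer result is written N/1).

18/35

Same 4,2,6: normalisation and zero-m 3j drop out of the ratio.
A: Δ: 0! 8! 4! / 13! → 1/6435; sum: t=0:+1/20160 = 1/20160; 3j²(4 2 6; 3 0 -3) = Δ·Π!·Σ² = 12/715  (sign -1)
B: Δ: 0! 8! 4! / 13! → 1/6435; sum: t=0:+1/2880 = 1/2880; 3j²(4 2 6; 1 0 -1) = Δ·Π!·Σ² = 14/429  (sign -1)
I_A²/I_B² = (12/715)/(14/429) = 18/35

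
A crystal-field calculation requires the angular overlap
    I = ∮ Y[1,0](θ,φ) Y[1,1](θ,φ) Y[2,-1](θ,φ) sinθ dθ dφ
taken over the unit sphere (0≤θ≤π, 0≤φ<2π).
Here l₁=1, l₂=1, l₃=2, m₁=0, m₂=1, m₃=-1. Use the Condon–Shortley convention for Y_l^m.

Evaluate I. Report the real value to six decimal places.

Rules hold: Σm=0, L=4 even, 0≤2≤2.
N = 3·3·5 = 45
Δ = 0!·2!·2!/5! = 1/30
Racah Σ t=0..0: t=0:+1/1 = 1/1
⇒ 3j(1 1 2; 0 0 0)² = 2/15, sgn +1
Racah Σ t=0..0: t=0:+1/2 = 1/2
⇒ 3j(1 1 2; 0 1 -1)² = 1/10, sgn -1
4πI² = N·(3j₀)²·(3jₘ)² = 3/5
I = -1·√(0.6/4π) = -0.21850969

-0.218510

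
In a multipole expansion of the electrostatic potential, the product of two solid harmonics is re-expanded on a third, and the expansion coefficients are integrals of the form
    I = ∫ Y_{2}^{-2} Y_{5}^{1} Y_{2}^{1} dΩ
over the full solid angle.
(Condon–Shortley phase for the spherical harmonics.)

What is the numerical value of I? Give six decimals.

triangle: need 3≤l₃≤7, have 2; I=0

0.000000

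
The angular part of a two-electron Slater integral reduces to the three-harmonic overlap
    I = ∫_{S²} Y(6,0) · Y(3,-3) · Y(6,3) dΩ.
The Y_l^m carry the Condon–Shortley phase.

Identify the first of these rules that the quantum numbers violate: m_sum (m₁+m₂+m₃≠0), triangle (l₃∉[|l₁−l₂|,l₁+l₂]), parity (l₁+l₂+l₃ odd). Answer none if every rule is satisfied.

azimuthal sum: 0 − 3 + 3 = 0  ✓
3 ≤ 6 ≤ 9 (triangle on l)  ✓
L = 6 + 3 + 6 = 15 (odd)  ✗

parity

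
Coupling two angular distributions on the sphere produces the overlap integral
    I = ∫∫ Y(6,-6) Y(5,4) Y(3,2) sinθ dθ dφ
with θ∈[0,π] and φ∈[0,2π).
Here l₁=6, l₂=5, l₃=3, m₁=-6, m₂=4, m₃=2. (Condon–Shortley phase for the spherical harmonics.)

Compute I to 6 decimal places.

0.207001

Checks pass: Σm=0; 14 even; l₃=3∈[1,11].
(2·6+1)(2·5+1)(2·3+1) = 1001
Δ: 8! 4! 2! / 15! → 1/675675
sum: t=3:−1/8640 t=4:+1/2304 t=5:−1/8640 = 7/34560
3j²(6 5 3; 0 0 0) = Δ·Π!·Σ² = 7/429  (sign -1)
sum: t=8:+1/967680 = 1/967680
3j²(6 5 3; -6 4 2) = Δ·Π!·Σ² = 3/91  (sign -1)
combine: 4πI² = 1001·7/429·3/91 = 7/13
take √, sign +1: I = 0.20700098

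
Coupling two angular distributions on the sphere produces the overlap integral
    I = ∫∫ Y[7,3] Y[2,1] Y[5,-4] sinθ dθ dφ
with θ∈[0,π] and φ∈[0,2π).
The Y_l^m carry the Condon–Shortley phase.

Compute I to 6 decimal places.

-0.071671

m-sum 0 ✓  L=14 even ✓  5≤5≤9 ✓
Π(2lᵢ+1) = 15×5×11 = 825
triangle coeff Δ(7,2,5) = 1/15015
Σ_t [2,2]: t=2:+1/57600 = 1/57600
(3j)²=21/715 [(7 2 5; 0 0 0)], sign=-1
Σ_t [3,3]: t=3:−1/2177280 = -1/2177280
(3j)²=8/3003 [(7 2 5; 3 1 -4)], sign=+1
⇒ 4πI² = 120/1859
I = (-1)√(120/1859/(4π)) = -0.07167142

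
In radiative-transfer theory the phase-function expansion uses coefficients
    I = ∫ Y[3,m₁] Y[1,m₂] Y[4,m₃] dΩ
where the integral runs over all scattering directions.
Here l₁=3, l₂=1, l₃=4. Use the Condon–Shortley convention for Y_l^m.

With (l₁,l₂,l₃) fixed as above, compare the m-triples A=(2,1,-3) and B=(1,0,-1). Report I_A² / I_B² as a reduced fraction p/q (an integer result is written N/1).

Same 3,1,4: normalisation and zero-m 3j drop out of the ratio.
A: Δ: 0! 6! 2! / 9! → 1/252; sum: t=0:+1/240 = 1/240; 3j²(3 1 4; 2 1 -3) = Δ·Π!·Σ² = 1/12  (sign -1)
B: Δ: 0! 6! 2! / 9! → 1/252; sum: t=0:+1/48 = 1/48; 3j²(3 1 4; 1 0 -1) = Δ·Π!·Σ² = 5/84  (sign -1)
I_A²/I_B² = (1/12)/(5/84) = 7/5

7/5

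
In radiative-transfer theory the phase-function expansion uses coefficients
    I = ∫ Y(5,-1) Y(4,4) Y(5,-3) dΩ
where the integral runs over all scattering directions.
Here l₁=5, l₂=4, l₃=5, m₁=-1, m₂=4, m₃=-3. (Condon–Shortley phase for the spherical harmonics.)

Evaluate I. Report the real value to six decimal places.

Rules hold: Σm=0, L=14 even, 1≤5≤9.
N = 11·9·11 = 1089
Δ = 4!·6!·4!/15! = 1/3153150
Racah Σ t=0..4: t=0:+1/69120 t=1:−1/1728 t=2:+1/576 t=3:−1/1728 t=4:+1/69120 = 7/11520
⇒ 3j(5 4 5; 0 0 0)² = 2/143, sgn -1
Racah Σ t=4..4: t=4:+1/27648 = 1/27648
⇒ 3j(5 4 5; -1 4 -3)² = 10/429, sgn +1
4πI² = N·(3j₀)²·(3jₘ)² = 60/169
I = -1·√(0.35503/4π) = -0.16808437

-0.168084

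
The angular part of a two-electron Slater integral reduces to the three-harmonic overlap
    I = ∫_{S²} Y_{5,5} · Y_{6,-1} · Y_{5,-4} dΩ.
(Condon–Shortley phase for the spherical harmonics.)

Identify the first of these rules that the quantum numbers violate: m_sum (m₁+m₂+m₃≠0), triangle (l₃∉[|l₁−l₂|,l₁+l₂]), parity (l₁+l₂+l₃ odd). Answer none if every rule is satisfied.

m₁+m₂+m₃ = 5 − 1 − 4 = 0  ✓
triangle: |5−6|=1 ≤ l₃=5 ≤ 5+6=11  ✓
parity: l₁+l₂+l₃ = 16 is even  ✓

none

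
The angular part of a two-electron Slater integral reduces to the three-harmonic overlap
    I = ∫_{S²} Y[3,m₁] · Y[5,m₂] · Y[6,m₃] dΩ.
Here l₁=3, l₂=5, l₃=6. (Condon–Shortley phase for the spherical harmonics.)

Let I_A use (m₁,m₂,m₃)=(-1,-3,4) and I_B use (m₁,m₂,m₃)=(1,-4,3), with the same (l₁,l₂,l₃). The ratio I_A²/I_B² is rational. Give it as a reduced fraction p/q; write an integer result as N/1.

5/12

l's match ⇒ only the (l;m) 3-j factors differ between A and B.
A: triangle coeff Δ(3,5,6) = 1/675675; Σ_t [0,2]: t=0:+1/69120 t=1:−1/30240 t=2:+1/322560 = -1/64512; (3j)²=10/1001 [(3 5 6; -1 -3 4)], sign=-1
B: triangle coeff Δ(3,5,6) = 1/675675; Σ_t [0,1]: t=0:+1/40320 t=1:−1/241920 = 1/48384; (3j)²=24/1001 [(3 5 6; 1 -4 3)], sign=-1
I_A²/I_B² = (10/1001)/(24/1001) = 5/12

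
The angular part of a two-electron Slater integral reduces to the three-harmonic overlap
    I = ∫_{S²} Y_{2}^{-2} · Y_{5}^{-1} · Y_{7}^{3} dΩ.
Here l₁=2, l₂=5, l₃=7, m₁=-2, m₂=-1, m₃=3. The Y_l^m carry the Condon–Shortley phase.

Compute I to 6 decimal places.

-0.164220

m-sum 0 ✓  L=14 even ✓  3≤7≤7 ✓
Π(2lᵢ+1) = 5×11×15 = 825
triangle coeff Δ(2,5,7) = 1/15015
Σ_t [0,0]: t=0:+1/57600 = 1/57600
(3j)²=21/715 [(2 5 7; 0 0 0)], sign=-1
Σ_t [0,0]: t=0:+1/414720 = 1/414720
(3j)²=2/143 [(2 5 7; -2 -1 3)], sign=+1
⇒ 4πI² = 630/1859
I = (-1)√(630/1859/(4π)) = -0.16421985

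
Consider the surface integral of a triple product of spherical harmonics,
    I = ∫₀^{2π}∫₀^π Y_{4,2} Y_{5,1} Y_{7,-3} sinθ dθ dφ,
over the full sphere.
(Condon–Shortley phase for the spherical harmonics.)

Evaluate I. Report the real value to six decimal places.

-0.072504

Rules hold: Σm=0, L=16 even, 1≤7≤9.
N = 9·11·15 = 1485
Δ = 2!·6!·8!/17! = 1/6126120
Racah Σ t=0..2: t=0:+1/69120 t=1:−1/20736 t=2:+1/69120 = -1/51840
⇒ 3j(4 5 7; 0 0 0)² = 280/21879, sgn +1
Racah Σ t=0..2: t=0:+1/138240 t=1:−1/86400 t=2:+1/829440 = -13/4147200
⇒ 3j(4 5 7; 2 1 -3)² = 13/3740, sgn -1
4πI² = N·(3j₀)²·(3jₘ)² = 210/3179
I = -1·√(0.0660585/4π) = -0.07250358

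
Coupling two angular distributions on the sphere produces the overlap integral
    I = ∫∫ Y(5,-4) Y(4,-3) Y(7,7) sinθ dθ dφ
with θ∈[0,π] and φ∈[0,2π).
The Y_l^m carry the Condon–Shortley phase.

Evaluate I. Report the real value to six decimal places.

-0.216112

m-sum 0 ✓  L=16 even ✓  1≤7≤9 ✓
Π(2lᵢ+1) = 11×9×15 = 1485
triangle coeff Δ(5,4,7) = 1/6126120
Σ_t [0,2]: t=0:+1/69120 t=1:−1/20736 t=2:+1/69120 = -1/51840
(3j)²=280/21879 [(5 4 7; 0 0 0)], sign=+1
Σ_t [1,1]: t=1:−1/29030400 = -1/29030400
(3j)²=21/680 [(5 4 7; -4 -3 7)], sign=-1
⇒ 4πI² = 2205/3757
I = (-1)√(2205/3757/(4π)) = -0.21611194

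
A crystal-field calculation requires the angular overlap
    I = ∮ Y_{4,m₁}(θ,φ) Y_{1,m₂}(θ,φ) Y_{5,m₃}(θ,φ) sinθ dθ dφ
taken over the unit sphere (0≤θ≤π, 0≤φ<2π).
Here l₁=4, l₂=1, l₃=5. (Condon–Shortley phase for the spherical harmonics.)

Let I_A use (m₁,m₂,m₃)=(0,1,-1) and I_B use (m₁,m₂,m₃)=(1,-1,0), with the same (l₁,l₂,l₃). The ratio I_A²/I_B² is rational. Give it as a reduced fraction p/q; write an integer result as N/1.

Same 4,1,5: normalisation and zero-m 3j drop out of the ratio.
A: Δ: 0! 8! 2! / 11! → 1/495; sum: t=0:+1/1152 = 1/1152; 3j²(4 1 5; 0 1 -1) = Δ·Π!·Σ² = 1/33  (sign +1)
B: Δ: 0! 8! 2! / 11! → 1/495; sum: t=0:+1/1440 = 1/1440; 3j²(4 1 5; 1 -1 0) = Δ·Π!·Σ² = 2/99  (sign -1)
I_A²/I_B² = (1/33)/(2/99) = 3/2

3/2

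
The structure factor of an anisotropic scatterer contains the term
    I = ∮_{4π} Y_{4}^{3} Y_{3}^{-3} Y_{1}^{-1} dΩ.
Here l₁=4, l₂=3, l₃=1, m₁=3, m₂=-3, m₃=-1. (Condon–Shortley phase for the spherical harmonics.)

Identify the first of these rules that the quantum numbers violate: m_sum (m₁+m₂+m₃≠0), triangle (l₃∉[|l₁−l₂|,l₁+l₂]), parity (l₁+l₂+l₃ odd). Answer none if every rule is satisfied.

Σmᵢ = -1  ✗
l₃∈[|l₁−l₂|,l₁+l₂]=[1,7], have l₃=1
Σlᵢ = 8 ⇒ even

m_sum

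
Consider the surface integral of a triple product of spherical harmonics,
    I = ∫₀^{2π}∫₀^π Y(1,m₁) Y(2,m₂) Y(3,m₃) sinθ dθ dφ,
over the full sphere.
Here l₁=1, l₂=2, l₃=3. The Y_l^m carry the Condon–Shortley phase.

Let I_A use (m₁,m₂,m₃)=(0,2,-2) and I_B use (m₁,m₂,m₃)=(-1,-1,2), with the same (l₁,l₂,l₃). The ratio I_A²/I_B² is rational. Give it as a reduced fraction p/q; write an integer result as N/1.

1/2

Shared (l₁,l₂,l₃)=(1,2,3): N and (l;000)² cancel in I_A²/I_B².
A: Δ = 0!·2!·4!/7! = 1/105; Racah Σ t=0..0: t=0:+1/24 = 1/24; ⇒ 3j(1 2 3; 0 2 -2)² = 1/21, sgn -1
B: Δ = 0!·2!·4!/7! = 1/105; Racah Σ t=0..0: t=0:+1/12 = 1/12; ⇒ 3j(1 2 3; -1 -1 2)² = 2/21, sgn -1
I_A²/I_B² = (1/21)/(2/21) = 1/2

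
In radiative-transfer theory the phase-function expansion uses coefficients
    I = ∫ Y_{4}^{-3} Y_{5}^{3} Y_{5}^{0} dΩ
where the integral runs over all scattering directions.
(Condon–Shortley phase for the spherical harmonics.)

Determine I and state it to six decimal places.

m-sum 0 ✓  L=14 even ✓  1≤5≤9 ✓
Π(2lᵢ+1) = 9×11×11 = 1089
triangle coeff Δ(4,5,5) = 1/3153150
Σ_t [0,4]: t=0:+1/69120 t=1:−1/1728 t=2:+1/576 t=3:−1/1728 t=4:+1/69120 = 7/11520
(3j)²=2/143 [(4 5 5; 0 0 0)], sign=-1
Σ_t [3,4]: t=3:−1/17280 t=4:+1/6912 = 1/11520
(3j)²=2/143 [(4 5 5; -3 3 0)], sign=-1
⇒ 4πI² = 36/169
I = (+1)√(36/169/(4π)) = 0.13019760

0.130198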